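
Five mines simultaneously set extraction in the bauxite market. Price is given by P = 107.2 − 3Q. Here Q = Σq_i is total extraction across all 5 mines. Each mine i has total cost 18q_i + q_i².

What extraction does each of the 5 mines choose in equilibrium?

4.46

A representative mine's profit is π_i = q_i(107.2 − 3Q) − 18q_i − q_i², with Q = q_i + Σ_{j≠i} q_j.
First-order condition: 89.2 − 8q_i − 3Σ_{j≠i} q_j = 0.
In a symmetric equilibrium every mine chooses the same q, so Σ_{j≠i} q_j = 4q. The condition becomes 89.2 − 20q = 0, giving q = 89.2/20 = 4.46.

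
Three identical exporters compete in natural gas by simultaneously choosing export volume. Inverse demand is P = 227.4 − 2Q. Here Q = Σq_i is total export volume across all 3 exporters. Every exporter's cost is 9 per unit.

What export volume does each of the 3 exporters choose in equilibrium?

A representative exporter's profit is π_i = q_i(227.4 − 2Q) − 9q_i, with Q = q_i + Σ_{j≠i} q_j.
First-order condition: 218.4 − 4q_i − 2Σ_{j≠i} q_j = 0.
In a symmetric equilibrium every exporter chooses the same q, so Σ_{j≠i} q_j = 2q. The condition becomes 218.4 − 8q = 0, giving q = 218.4/8 = 27.3.

27.3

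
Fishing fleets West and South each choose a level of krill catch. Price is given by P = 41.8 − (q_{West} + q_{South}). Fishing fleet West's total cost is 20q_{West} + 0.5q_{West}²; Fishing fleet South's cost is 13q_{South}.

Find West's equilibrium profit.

Fishing fleet West's profit: π = q_{West}(41.8 − (q_{West} + q_{South})) − 20q_{West} − 0.5q_{West}².
∂π/∂q_{West} = 21.8 − 3q_{West} − q_{South} = 0, so q_{West} = 109/15 − (1/3)q_{South}.
For South: ∂π/∂q_{South} = 28.8 − 2q_{South} − q_{West} = 0 ⇒ q_{South} = 14.4 − 0.5q_{West}.
Solving the two reaction functions simultaneously: (1 − (−1/3)(−0.5))q_{West} = 109/15 − (1/3)·14.4, so (5/6)q_{West} = 37/15 and q_{West} = 2.96.
Then q_{South} = 14.4 − 0.5·2.96 = 12.92.
Price P = 41.8 − 15.88 = 25.92.
West's profit: (25.92 − 20)·2.96 − 0.5(2.96)² = 13.1424.

13.1424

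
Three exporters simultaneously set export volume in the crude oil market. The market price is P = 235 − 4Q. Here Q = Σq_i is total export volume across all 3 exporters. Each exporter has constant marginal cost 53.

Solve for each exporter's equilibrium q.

A representative exporter's profit is π_i = q_i(235 − 4Q) − 53q_i, with Q = q_i + Σ_{j≠i} q_j.
First-order condition: 182 − 8q_i − 4Σ_{j≠i} q_j = 0.
With identical exporters, set every q_j = q: then 182 − 8q − 8q = 0, i.e. q = 182/16 = 11.375.

11.375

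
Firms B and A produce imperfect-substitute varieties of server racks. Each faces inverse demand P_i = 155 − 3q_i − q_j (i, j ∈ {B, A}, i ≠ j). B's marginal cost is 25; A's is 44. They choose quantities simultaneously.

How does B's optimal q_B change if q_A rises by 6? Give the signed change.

-1

Firm B's profit: π = q_B(155 − 3q_B − q_A) − 25q_B.
∂π/∂q_B = 130 − 6q_B − q_A = 0 ⇒ q_B = 65/3 − (1/6)q_A.
The reaction-function slope is −1/6, so a 6-unit rise in q_A moves q_B by −1/6 × 6 = −1. B's best response falls — the actions are strategic substitutes.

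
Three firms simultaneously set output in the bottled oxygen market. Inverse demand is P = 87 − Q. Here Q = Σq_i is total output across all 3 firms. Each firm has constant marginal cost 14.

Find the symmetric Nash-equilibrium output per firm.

18.25

A representative firm's profit is π_i = q_i(87 − Q) − 14q_i, with Q = q_i + Σ_{j≠i} q_j.
First-order condition: 73 − 2q_i − Σ_{j≠i} q_j = 0.
With identical firms, set every q_j = q: then 73 − 2q − 2q = 0, i.e. q = 73/4 = 18.25.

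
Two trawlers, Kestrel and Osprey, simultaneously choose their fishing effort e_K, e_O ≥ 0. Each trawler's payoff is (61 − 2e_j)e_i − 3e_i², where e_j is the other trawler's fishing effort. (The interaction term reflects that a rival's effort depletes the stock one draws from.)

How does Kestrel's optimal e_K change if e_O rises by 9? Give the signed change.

Kestrel's payoff is (61 − 2e_O)e_K − 3e_K².
∂π/∂e_K = 61 − 2e_O − 6e_K = 0, so e_K = 61/6 − (1/3)e_O.
The reaction-function slope is −1/3, so a 9-unit rise in e_O moves e_K by −1/3 × 9 = −3. Kestrel's best response falls — the actions are strategic substitutes.

-3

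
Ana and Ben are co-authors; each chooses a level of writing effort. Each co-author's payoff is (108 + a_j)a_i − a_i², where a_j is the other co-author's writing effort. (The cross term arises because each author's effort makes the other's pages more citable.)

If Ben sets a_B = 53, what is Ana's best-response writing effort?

80.5

Ana's payoff is (108 + a_B)a_A − a_A².
∂π/∂a_A = 108 + a_B − 2a_A = 0, so a_A = 54 + 0.5a_B.
At a_B = 53: a_A = 54 + 0.5·53 = 80.5.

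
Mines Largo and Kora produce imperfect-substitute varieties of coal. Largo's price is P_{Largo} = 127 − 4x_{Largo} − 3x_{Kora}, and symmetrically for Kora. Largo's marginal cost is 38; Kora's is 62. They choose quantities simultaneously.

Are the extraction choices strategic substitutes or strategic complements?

strategic substitutes

Mine Largo's profit: π = x_{Largo}(127 − 4x_{Largo} − 3x_{Kora}) − 38x_{Largo}.
∂π/∂x_{Largo} = 89 − 8x_{Largo} − 3x_{Kora} = 0 ⇒ x_{Largo} = 11.125 − 0.375x_{Kora}.
The best-response slope dx_{Largo}/dx_{Kora} = −0.375 < 0: the reaction function is downward-sloping, so the choices are strategic substitutes.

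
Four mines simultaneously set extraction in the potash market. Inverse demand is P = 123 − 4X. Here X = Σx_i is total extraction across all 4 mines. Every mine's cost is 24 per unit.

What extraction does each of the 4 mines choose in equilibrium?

4.95

A representative mine's profit is π_i = x_i(123 − 4X) − 24x_i, with X = x_i + Σ_{j≠i} x_j.
First-order condition: 99 − 8x_i − 4Σ_{j≠i} x_j = 0.
With identical mines, set every x_j = x: then 99 − 8x − 12x = 0, i.e. x = 99/20 = 4.95.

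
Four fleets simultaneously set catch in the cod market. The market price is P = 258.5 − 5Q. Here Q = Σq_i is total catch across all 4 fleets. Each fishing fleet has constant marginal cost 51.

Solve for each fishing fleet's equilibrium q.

A representative fishing fleet's profit is π_i = q_i(258.5 − 5Q) − 51q_i, with Q = q_i + Σ_{j≠i} q_j.
First-order condition: 207.5 − 10q_i − 5Σ_{j≠i} q_j = 0.
With identical fishing fleets, set every q_j = q: then 207.5 − 10q − 15q = 0, i.e. q = 207.5/25 = 8.3.

8.3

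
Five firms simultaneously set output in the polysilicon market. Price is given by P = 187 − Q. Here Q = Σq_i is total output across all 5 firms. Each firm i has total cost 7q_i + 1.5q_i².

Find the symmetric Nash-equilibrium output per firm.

20

A representative firm's profit is π_i = q_i(187 − Q) − 7q_i − 1.5q_i², with Q = q_i + Σ_{j≠i} q_j.
First-order condition: 180 − 5q_i − Σ_{j≠i} q_j = 0.
Imposing symmetry (q_j = q for all j) turns Σ_{j≠i} q_j into 4q, so 180 = 9q and q = 20.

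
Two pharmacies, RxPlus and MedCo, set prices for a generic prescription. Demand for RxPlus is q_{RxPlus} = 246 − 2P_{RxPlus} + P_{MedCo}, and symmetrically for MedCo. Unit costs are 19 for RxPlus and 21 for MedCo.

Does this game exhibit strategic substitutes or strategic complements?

RxPlus's profit: π = (P_{RxPlus} − 19)(246 − 2P_{RxPlus} + P_{MedCo}).
∂π/∂P_{RxPlus} = 284 − 4P_{RxPlus} + P_{MedCo} = 0 ⇒ P_{RxPlus} = 71 + 0.25P_{MedCo}.
The best-response slope dP_{RxPlus}/dP_{MedCo} = 0.25 > 0: the reaction function is upward-sloping, so the choices are strategic complements.

strategic complements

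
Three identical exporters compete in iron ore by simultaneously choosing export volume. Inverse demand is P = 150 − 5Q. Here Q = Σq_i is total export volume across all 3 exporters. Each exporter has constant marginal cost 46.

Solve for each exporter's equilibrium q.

A representative exporter's profit is π_i = q_i(150 − 5Q) − 46q_i, with Q = q_i + Σ_{j≠i} q_j.
First-order condition: 104 − 10q_i − 5Σ_{j≠i} q_j = 0.
Imposing symmetry (q_j = q for all j) turns Σ_{j≠i} q_j into 2q, so 104 = 20q and q = 5.2.

5.2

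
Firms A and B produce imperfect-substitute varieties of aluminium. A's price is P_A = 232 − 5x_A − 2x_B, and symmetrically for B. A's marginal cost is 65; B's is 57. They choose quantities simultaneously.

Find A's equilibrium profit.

Firm A's profit: π = x_A(232 − 5x_A − 2x_B) − 65x_A.
∂π/∂x_A = 167 − 10x_A − 2x_B = 0 ⇒ x_A = 16.7 − 0.2x_B.
Similarly x_B = 17.5 − 0.2x_A.
Plugging x_B into A's best response: x_A = 16.7 − 0.2(17.5 − 0.2x_A) ⇒ 0.96x_A = 13.2, so x_A = 13.75.
Then x_B = 17.5 − 0.2·13.75 = 14.75.
P_A = 232 − 5·13.75 − 2·14.75 = 133.75.
Profit = (133.75 − 65)·13.75 = 945.3125.

945.3125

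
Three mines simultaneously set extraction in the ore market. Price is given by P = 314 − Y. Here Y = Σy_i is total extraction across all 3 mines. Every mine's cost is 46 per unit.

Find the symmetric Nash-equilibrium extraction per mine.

67

A representative mine's profit is π_i = y_i(314 − Y) − 46y_i, with Y = y_i + Σ_{j≠i} y_j.
First-order condition: 268 − 2y_i − Σ_{j≠i} y_j = 0.
With identical mines, set every y_j = y: then 268 − 2y − 2y = 0, i.e. y = 268/4 = 67.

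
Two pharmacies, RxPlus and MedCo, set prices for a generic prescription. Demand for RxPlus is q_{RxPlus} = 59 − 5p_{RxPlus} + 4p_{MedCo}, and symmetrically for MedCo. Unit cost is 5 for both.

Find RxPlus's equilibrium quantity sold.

45

RxPlus's profit: π = (p_{RxPlus} − 5)(59 − 5p_{RxPlus} + 4p_{MedCo}).
∂π/∂p_{RxPlus} = 84 − 10p_{RxPlus} + 4p_{MedCo} = 0 ⇒ p_{RxPlus} = 8.4 + 0.4p_{MedCo}.
The game is symmetric, so in equilibrium p_{MedCo} = p_{RxPlus}: the reaction function gives 0.6p_{RxPlus} = 8.4, hence p_{RxPlus} = 14.
q_{RxPlus} = 59 − 5·14 + 4·14 = 45.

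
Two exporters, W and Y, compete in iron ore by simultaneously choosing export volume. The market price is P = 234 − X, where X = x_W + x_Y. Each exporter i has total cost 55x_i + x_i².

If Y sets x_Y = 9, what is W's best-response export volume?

42.5

Exporter W's profit: π = x_W(234 − (x_W + x_Y)) − 55x_W − x_W².
∂π/∂x_W = 179 − 4x_W − x_Y = 0, so x_W = 44.75 − 0.25x_Y.
At x_Y = 9: x_W = 44.75 − 0.25·9 = 42.5.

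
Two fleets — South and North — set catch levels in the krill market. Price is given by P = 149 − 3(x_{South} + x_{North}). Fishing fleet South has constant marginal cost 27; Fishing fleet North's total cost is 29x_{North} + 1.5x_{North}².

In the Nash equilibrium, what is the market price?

76.2

Fishing fleet South's profit: π = x_{South}(149 − 3(x_{South} + x_{North})) − 27x_{South}.
∂π/∂x_{South} = 122 − 6x_{South} − 3x_{North} = 0, so x_{South} = 61/3 − 0.5x_{North}.
For North: ∂π/∂x_{North} = 120 − 9x_{North} − 3x_{South} = 0 ⇒ x_{North} = 40/3 − (1/3)x_{South}.
Solving the two reaction functions simultaneously: (1 − (−0.5)(−1/3))x_{South} = 61/3 − 0.5·(40/3), so (5/6)x_{South} = 41/3 and x_{South} = 16.4.
Then x_{North} = 40/3 − (1/3)·16.4 = 118/15.
Equilibrium price: P = 149 − 3·(364/15) = 76.2.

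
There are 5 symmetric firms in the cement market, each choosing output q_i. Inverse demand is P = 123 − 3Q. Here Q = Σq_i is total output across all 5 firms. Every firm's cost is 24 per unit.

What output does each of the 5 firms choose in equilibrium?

A representative firm's profit is π_i = q_i(123 − 3Q) − 24q_i, with Q = q_i + Σ_{j≠i} q_j.
First-order condition: 99 − 6q_i − 3Σ_{j≠i} q_j = 0.
With identical firms, set every q_j = q: then 99 − 6q − 12q = 0, i.e. q = 99/18 = 5.5.

5.5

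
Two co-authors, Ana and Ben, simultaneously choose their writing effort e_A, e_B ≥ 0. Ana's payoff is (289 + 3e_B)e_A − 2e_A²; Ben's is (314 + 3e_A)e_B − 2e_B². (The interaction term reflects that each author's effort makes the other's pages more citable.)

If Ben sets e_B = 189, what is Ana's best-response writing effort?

214

Expanding Ana's payoff: 289e_A + 3e_Be_A − 2e_A².
∂π/∂e_A = 289 + 3e_B − 4e_A = 0, so e_A = 72.25 + 0.75e_B.
At e_B = 189: e_A = 72.25 + 0.75·189 = 214.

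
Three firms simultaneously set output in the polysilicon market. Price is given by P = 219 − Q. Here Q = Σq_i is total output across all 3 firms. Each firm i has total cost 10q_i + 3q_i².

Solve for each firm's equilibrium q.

A representative firm's profit is π_i = q_i(219 − Q) − 10q_i − 3q_i², with Q = q_i + Σ_{j≠i} q_j.
First-order condition: 209 − 8q_i − Σ_{j≠i} q_j = 0.
With identical firms, set every q_j = q: then 209 − 8q − 2q = 0, i.e. q = 209/10 = 20.9.

20.9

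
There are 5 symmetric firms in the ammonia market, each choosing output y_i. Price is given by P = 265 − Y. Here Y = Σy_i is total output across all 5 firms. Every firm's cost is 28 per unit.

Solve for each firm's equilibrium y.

A representative firm's profit is π_i = y_i(265 − Y) − 28y_i, with Y = y_i + Σ_{j≠i} y_j.
First-order condition: 237 − 2y_i − Σ_{j≠i} y_j = 0.
Imposing symmetry (y_j = y for all j) turns Σ_{j≠i} y_j into 4y, so 237 = 6y and y = 39.5.

39.5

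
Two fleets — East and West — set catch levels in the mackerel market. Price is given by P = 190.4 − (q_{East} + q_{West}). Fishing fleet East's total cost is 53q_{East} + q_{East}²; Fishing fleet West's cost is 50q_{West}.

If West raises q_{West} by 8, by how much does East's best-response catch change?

Fishing fleet East's profit: π = q_{East}(190.4 − (q_{East} + q_{West})) − 53q_{East} − q_{East}².
∂π/∂q_{East} = 137.4 − 4q_{East} − q_{West} = 0, so q_{East} = 34.35 − 0.25q_{West}.
The reaction-function slope is −0.25, so an 8-unit rise in q_{West} moves q_{East} by −0.25 × 8 = −2. East's best response falls — the actions are strategic substitutes.

-2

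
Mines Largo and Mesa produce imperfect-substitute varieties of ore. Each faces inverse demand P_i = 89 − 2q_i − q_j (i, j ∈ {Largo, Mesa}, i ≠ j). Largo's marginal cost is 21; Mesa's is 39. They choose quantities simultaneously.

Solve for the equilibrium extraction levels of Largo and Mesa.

14.8, 8.8

Mine Largo's profit: π = q_{Largo}(89 − 2q_{Largo} − q_{Mesa}) − 21q_{Largo}.
∂π/∂q_{Largo} = 68 − 4q_{Largo} − q_{Mesa} = 0 ⇒ q_{Largo} = 17 − 0.25q_{Mesa}.
Similarly q_{Mesa} = 12.5 − 0.25q_{Largo}.
Plugging q_{Mesa} into Largo's best response: q_{Largo} = 17 − 0.25(12.5 − 0.25q_{Largo}) ⇒ 0.9375q_{Largo} = 13.875, so q_{Largo} = 14.8.
Then q_{Mesa} = 12.5 − 0.25·14.8 = 8.8.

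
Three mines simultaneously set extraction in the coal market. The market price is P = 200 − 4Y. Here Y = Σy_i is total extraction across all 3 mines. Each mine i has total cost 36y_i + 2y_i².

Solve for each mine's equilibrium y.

A representative mine's profit is π_i = y_i(200 − 4Y) − 36y_i − 2y_i², with Y = y_i + Σ_{j≠i} y_j.
First-order condition: 164 − 12y_i − 4Σ_{j≠i} y_j = 0.
In a symmetric equilibrium every mine chooses the same y, so Σ_{j≠i} y_j = 2y. The condition becomes 164 − 20y = 0, giving y = 164/20 = 8.2.

8.2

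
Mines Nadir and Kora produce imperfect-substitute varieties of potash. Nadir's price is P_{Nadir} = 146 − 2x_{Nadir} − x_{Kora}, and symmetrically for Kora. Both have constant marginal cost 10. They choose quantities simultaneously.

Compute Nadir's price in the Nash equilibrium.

Mine Nadir's profit: π = x_{Nadir}(146 − 2x_{Nadir} − x_{Kora}) − 10x_{Nadir}.
∂π/∂x_{Nadir} = 136 − 4x_{Nadir} − x_{Kora} = 0 ⇒ x_{Nadir} = 34 − 0.25x_{Kora}.
By symmetry x_{Kora} = x_{Nadir}; substituting into the reaction function, 1.25x_{Nadir} = 34 and x_{Nadir} = 27.2.
P_{Nadir} = 146 − 2·27.2 − 27.2 = 64.4.

64.4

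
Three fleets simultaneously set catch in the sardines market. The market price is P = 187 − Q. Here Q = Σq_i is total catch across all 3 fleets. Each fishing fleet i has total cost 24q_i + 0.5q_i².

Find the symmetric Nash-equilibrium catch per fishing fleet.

A representative fishing fleet's profit is π_i = q_i(187 − Q) − 24q_i − 0.5q_i², with Q = q_i + Σ_{j≠i} q_j.
First-order condition: 163 − 3q_i − Σ_{j≠i} q_j = 0.
With identical fishing fleets, set every q_j = q: then 163 − 3q − 2q = 0, i.e. q = 163/5 = 32.6.

32.6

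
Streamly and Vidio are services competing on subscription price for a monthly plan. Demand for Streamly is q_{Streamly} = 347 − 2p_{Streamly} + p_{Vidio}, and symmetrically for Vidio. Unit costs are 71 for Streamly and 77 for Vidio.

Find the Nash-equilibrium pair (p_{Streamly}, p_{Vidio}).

163.8, 166.2

Streamly's profit: π = (p_{Streamly} − 71)(347 − 2p_{Streamly} + p_{Vidio}).
∂π/∂p_{Streamly} = 489 − 4p_{Streamly} + p_{Vidio} = 0 ⇒ p_{Streamly} = 122.25 + 0.25p_{Vidio}.
Similarly p_{Vidio} = 125.25 + 0.25p_{Streamly}.
Plugging p_{Vidio} into Streamly's best response: p_{Streamly} = 122.25 + 0.25(125.25 + 0.25p_{Streamly}) ⇒ 0.9375p_{Streamly} = 153.5625, so p_{Streamly} = 163.8.
Then p_{Vidio} = 125.25 + 0.25·163.8 = 166.2.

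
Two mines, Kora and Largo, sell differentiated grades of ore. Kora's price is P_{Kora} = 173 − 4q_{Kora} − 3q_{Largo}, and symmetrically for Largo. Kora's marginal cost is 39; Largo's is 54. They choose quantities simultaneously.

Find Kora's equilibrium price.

Mine Kora's profit: π = q_{Kora}(173 − 4q_{Kora} − 3q_{Largo}) − 39q_{Kora}.
∂π/∂q_{Kora} = 134 − 8q_{Kora} − 3q_{Largo} = 0 ⇒ q_{Kora} = 16.75 − 0.375q_{Largo}.
Similarly q_{Largo} = 14.875 − 0.375q_{Kora}.
Plugging q_{Largo} into Kora's best response: q_{Kora} = 16.75 − 0.375(14.875 − 0.375q_{Kora}) ⇒ (55/64)q_{Kora} = 715/64, so q_{Kora} = 13.
Then q_{Largo} = 14.875 − 0.375·13 = 10.
P_{Kora} = 173 − 4·13 − 3·10 = 91.

91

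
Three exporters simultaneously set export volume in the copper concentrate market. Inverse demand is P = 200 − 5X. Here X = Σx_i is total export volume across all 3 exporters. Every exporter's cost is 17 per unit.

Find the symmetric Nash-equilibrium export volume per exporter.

9.15

A representative exporter's profit is π_i = x_i(200 − 5X) − 17x_i, with X = x_i + Σ_{j≠i} x_j.
First-order condition: 183 − 10x_i − 5Σ_{j≠i} x_j = 0.
In a symmetric equilibrium every exporter chooses the same x, so Σ_{j≠i} x_j = 2x. The condition becomes 183 − 20x = 0, giving x = 183/20 = 9.15.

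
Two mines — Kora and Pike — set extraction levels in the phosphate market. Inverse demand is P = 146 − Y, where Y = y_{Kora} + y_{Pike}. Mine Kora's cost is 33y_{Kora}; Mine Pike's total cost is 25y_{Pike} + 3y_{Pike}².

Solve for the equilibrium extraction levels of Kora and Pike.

52.2, 8.6

Mine Kora's profit: π = y_{Kora}(146 − (y_{Kora} + y_{Pike})) − 33y_{Kora}.
∂π/∂y_{Kora} = 113 − 2y_{Kora} − y_{Pike} = 0, so y_{Kora} = 56.5 − 0.5y_{Pike}.
For Pike: ∂π/∂y_{Pike} = 121 − 8y_{Pike} − y_{Kora} = 0 ⇒ y_{Pike} = 15.125 − 0.125y_{Kora}.
Substituting the second reaction function into the first: y_{Kora} = 56.5 − 0.5(15.125 − 0.125y_{Kora}), which gives 0.9375y_{Kora} = 48.9375 ⇒ y_{Kora} = 52.2.
Then y_{Pike} = 15.125 − 0.125·52.2 = 8.6.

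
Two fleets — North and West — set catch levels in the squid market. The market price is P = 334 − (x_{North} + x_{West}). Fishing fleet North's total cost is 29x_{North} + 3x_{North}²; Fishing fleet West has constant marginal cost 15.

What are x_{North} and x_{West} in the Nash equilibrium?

19.4, 149.8

Fishing fleet North's profit: π = x_{North}(334 − (x_{North} + x_{West})) − 29x_{North} − 3x_{North}².
∂π/∂x_{North} = 305 − 8x_{North} − x_{West} = 0, so x_{North} = 38.125 − 0.125x_{West}.
For West: ∂π/∂x_{West} = 319 − 2x_{West} − x_{North} = 0 ⇒ x_{West} = 159.5 − 0.5x_{North}.
Plugging x_{West} into North's best response: x_{North} = 38.125 − 0.125(159.5 − 0.5x_{North}) ⇒ 0.9375x_{North} = 18.1875, so x_{North} = 19.4.
Then x_{West} = 159.5 − 0.5·19.4 = 149.8.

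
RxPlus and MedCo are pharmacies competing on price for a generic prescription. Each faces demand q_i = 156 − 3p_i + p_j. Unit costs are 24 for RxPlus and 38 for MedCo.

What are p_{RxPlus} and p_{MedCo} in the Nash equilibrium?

46.8, 52.8

RxPlus's profit: π = (p_{RxPlus} − 24)(156 − 3p_{RxPlus} + p_{MedCo}).
∂π/∂p_{RxPlus} = 228 − 6p_{RxPlus} + p_{MedCo} = 0 ⇒ p_{RxPlus} = 38 + (1/6)p_{MedCo}.
Similarly p_{MedCo} = 45 + (1/6)p_{RxPlus}.
Plugging p_{MedCo} into RxPlus's best response: p_{RxPlus} = 38 + (1/6)(45 + (1/6)p_{RxPlus}) ⇒ (35/36)p_{RxPlus} = 45.5, so p_{RxPlus} = 46.8.
Then p_{MedCo} = 45 + (1/6)·46.8 = 52.8.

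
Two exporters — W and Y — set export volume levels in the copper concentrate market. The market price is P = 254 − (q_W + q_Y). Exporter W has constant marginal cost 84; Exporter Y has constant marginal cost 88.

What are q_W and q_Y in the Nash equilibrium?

58, 54

Exporter W's profit: π = q_W(254 − (q_W + q_Y)) − 84q_W.
∂π/∂q_W = 170 − 2q_W − q_Y = 0, so q_W = 85 − 0.5q_Y.
By the same steps for Y: q_Y = 83 − 0.5q_W.
Plugging q_Y into W's best response: q_W = 85 − 0.5(83 − 0.5q_W) ⇒ 0.75q_W = 43.5, so q_W = 58.
Then q_Y = 83 − 0.5·58 = 54.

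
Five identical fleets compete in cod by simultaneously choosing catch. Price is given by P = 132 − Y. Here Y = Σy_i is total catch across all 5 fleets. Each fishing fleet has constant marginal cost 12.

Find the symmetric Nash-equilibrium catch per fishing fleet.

20

A representative fishing fleet's profit is π_i = y_i(132 − Y) − 12y_i, with Y = y_i + Σ_{j≠i} y_j.
First-order condition: 120 − 2y_i − Σ_{j≠i} y_j = 0.
Imposing symmetry (y_j = y for all j) turns Σ_{j≠i} y_j into 4y, so 120 = 6y and y = 20.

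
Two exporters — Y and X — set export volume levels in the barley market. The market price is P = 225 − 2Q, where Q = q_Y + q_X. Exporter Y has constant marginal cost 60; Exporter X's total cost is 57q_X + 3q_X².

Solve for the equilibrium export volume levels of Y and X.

36.5, 9.5

Exporter Y's profit: π = q_Y(225 − 2(q_Y + q_X)) − 60q_Y.
∂π/∂q_Y = 165 − 4q_Y − 2q_X = 0, so q_Y = 41.25 − 0.5q_X.
For X: ∂π/∂q_X = 168 − 10q_X − 2q_Y = 0 ⇒ q_X = 16.8 − 0.2q_Y.
Plugging q_X into Y's best response: q_Y = 41.25 − 0.5(16.8 − 0.2q_Y) ⇒ 0.9q_Y = 32.85, so q_Y = 36.5.
Then q_X = 16.8 − 0.2·36.5 = 9.5.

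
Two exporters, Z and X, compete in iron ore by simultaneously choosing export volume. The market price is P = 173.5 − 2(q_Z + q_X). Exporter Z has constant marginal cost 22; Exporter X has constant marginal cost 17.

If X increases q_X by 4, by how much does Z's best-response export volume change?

-2

Exporter Z's profit: π = q_Z(173.5 − 2(q_Z + q_X)) − 22q_Z.
∂π/∂q_Z = 151.5 − 4q_Z − 2q_X = 0, so q_Z = 37.875 − 0.5q_X.
The reaction-function slope is −0.5, so a 4-unit rise in q_X moves q_Z by −0.5 × 4 = −2. Z's best response falls — the actions are strategic substitutes.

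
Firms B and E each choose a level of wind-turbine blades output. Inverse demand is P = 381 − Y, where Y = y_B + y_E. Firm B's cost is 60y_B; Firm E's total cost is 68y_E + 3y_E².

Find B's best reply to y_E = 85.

Firm B's profit: π = y_B(381 − (y_B + y_E)) − 60y_B.
∂π/∂y_B = 321 − 2y_B − y_E = 0, so y_B = 160.5 − 0.5y_E.
At y_E = 85: y_B = 160.5 − 0.5·85 = 118.

118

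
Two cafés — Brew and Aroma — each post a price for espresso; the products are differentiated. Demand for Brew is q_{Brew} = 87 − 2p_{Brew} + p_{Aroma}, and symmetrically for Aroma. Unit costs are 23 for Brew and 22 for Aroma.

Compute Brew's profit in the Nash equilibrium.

Brew's profit: π = (p_{Brew} − 23)(87 − 2p_{Brew} + p_{Aroma}).
∂π/∂p_{Brew} = 133 − 4p_{Brew} + p_{Aroma} = 0 ⇒ p_{Brew} = 33.25 + 0.25p_{Aroma}.
Similarly p_{Aroma} = 32.75 + 0.25p_{Brew}.
Solving the two reaction functions simultaneously: (1 − (0.25)(0.25))p_{Brew} = 33.25 + 0.25·32.75, so 0.9375p_{Brew} = 41.4375 and p_{Brew} = 44.2.
Then p_{Aroma} = 32.75 + 0.25·44.2 = 43.8.
q_{Brew} = 87 − 2·44.2 + 43.8 = 42.4.
Profit = (44.2 − 23)·42.4 = 898.88.

898.88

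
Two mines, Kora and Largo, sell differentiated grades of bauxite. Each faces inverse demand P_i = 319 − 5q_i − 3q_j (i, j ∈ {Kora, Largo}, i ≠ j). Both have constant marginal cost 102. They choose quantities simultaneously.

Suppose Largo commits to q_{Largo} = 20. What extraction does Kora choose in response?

15.7

Mine Kora's profit: π = q_{Kora}(319 − 5q_{Kora} − 3q_{Largo}) − 102q_{Kora}.
∂π/∂q_{Kora} = 217 − 10q_{Kora} − 3q_{Largo} = 0 ⇒ q_{Kora} = 21.7 − 0.3q_{Largo}.
At q_{Largo} = 20: q_{Kora} = 21.7 − 0.3·20 = 15.7.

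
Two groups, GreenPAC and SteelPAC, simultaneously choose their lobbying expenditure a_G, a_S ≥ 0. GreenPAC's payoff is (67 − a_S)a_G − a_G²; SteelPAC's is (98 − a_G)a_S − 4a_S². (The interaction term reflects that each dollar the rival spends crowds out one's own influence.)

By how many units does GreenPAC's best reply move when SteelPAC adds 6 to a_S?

-3

Expanding GreenPAC's payoff: 67a_G − a_Sa_G − a_G².
∂π/∂a_G = 67 − a_S − 2a_G = 0, so a_G = 33.5 − 0.5a_S.
The reaction-function slope is −0.5, so a 6-unit rise in a_S moves a_G by −0.5 × 6 = −3. GreenPAC's best response falls — the actions are strategic substitutes.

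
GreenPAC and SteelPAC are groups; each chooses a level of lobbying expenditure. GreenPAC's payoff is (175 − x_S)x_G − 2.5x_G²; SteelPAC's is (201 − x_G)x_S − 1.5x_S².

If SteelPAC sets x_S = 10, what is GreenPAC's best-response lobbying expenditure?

33

Expanding GreenPAC's payoff: 175x_G − x_Sx_G − 2.5x_G².
∂π/∂x_G = 175 − x_S − 5x_G = 0, so x_G = 35 − 0.2x_S.
At x_S = 10: x_G = 35 − 0.2·10 = 33.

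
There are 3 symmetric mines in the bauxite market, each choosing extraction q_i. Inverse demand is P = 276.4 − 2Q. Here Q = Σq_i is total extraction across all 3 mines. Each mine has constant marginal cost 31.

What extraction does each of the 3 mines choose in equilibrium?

30.675

A representative mine's profit is π_i = q_i(276.4 − 2Q) − 31q_i, with Q = q_i + Σ_{j≠i} q_j.
First-order condition: 245.4 − 4q_i − 2Σ_{j≠i} q_j = 0.
In a symmetric equilibrium every mine chooses the same q, so Σ_{j≠i} q_j = 2q. The condition becomes 245.4 − 8q = 0, giving q = 245.4/8 = 30.675.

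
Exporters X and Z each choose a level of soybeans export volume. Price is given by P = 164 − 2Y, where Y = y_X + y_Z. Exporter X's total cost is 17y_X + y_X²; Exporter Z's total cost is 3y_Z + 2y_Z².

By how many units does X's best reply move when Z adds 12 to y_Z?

Exporter X's profit: π = y_X(164 − 2(y_X + y_Z)) − 17y_X − y_X².
∂π/∂y_X = 147 − 6y_X − 2y_Z = 0, so y_X = 24.5 − (1/3)y_Z.
The reaction-function slope is −1/3, so a 12-unit rise in y_Z moves y_X by −1/3 × 12 = −4. X's best response falls — the actions are strategic substitutes.

-4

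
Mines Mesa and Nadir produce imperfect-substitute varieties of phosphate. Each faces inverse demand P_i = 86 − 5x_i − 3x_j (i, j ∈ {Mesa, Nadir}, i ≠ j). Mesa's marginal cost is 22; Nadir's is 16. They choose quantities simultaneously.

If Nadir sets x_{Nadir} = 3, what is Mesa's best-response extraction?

5.5

Mine Mesa's profit: π = x_{Mesa}(86 − 5x_{Mesa} − 3x_{Nadir}) − 22x_{Mesa}.
∂π/∂x_{Mesa} = 64 − 10x_{Mesa} − 3x_{Nadir} = 0 ⇒ x_{Mesa} = 6.4 − 0.3x_{Nadir}.
At x_{Nadir} = 3: x_{Mesa} = 6.4 − 0.3·3 = 5.5.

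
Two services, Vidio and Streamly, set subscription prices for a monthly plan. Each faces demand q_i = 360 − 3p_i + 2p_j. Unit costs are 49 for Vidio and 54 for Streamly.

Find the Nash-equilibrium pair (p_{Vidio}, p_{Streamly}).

Vidio's profit: π = (p_{Vidio} − 49)(360 − 3p_{Vidio} + 2p_{Streamly}).
∂π/∂p_{Vidio} = 507 − 6p_{Vidio} + 2p_{Streamly} = 0 ⇒ p_{Vidio} = 84.5 + (1/3)p_{Streamly}.
Similarly p_{Streamly} = 87 + (1/3)p_{Vidio}.
Solving the two reaction functions simultaneously: (1 − (1/3)(1/3))p_{Vidio} = 84.5 + (1/3)·87, so (8/9)p_{Vidio} = 113.5 and p_{Vidio} = 127.6875.
Then p_{Streamly} = 87 + (1/3)·127.6875 = 129.5625.

127.6875, 129.5625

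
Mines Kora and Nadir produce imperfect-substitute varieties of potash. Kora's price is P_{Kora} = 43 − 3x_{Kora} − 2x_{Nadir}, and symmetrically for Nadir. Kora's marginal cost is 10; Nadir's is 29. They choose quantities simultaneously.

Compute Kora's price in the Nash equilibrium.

25.9375

Mine Kora's profit: π = x_{Kora}(43 − 3x_{Kora} − 2x_{Nadir}) − 10x_{Kora}.
∂π/∂x_{Kora} = 33 − 6x_{Kora} − 2x_{Nadir} = 0 ⇒ x_{Kora} = 5.5 − (1/3)x_{Nadir}.
Similarly x_{Nadir} = 7/3 − (1/3)x_{Kora}.
Substituting the second reaction function into the first: x_{Kora} = 5.5 − (1/3)(7/3 − (1/3)x_{Kora}), which gives (8/9)x_{Kora} = 85/18 ⇒ x_{Kora} = 5.3125.
Then x_{Nadir} = 7/3 − (1/3)·5.3125 = 0.5625.
P_{Kora} = 43 − 3·5.3125 − 2·0.5625 = 25.9375.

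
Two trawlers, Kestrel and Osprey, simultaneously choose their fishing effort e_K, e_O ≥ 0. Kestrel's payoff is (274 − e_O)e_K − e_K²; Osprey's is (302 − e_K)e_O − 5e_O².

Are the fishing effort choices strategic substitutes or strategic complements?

strategic substitutes

Expanding Kestrel's payoff: 274e_K − e_Oe_K − e_K².
∂π/∂e_K = 274 − e_O − 2e_K = 0, so e_K = 137 − 0.5e_O.
The best-response slope de_K/de_O = −0.5 < 0: the reaction function is downward-sloping, so the choices are strategic substitutes.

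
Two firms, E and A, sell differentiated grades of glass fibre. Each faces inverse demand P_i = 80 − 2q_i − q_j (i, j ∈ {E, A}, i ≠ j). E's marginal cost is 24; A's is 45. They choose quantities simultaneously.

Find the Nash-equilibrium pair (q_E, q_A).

12.6, 5.6

Firm E's profit: π = q_E(80 − 2q_E − q_A) − 24q_E.
∂π/∂q_E = 56 − 4q_E − q_A = 0 ⇒ q_E = 14 − 0.25q_A.
Similarly q_A = 8.75 − 0.25q_E.
Solving the two reaction functions simultaneously: (1 − (−0.25)(−0.25))q_E = 14 − 0.25·8.75, so 0.9375q_E = 11.8125 and q_E = 12.6.
Then q_A = 8.75 − 0.25·12.6 = 5.6.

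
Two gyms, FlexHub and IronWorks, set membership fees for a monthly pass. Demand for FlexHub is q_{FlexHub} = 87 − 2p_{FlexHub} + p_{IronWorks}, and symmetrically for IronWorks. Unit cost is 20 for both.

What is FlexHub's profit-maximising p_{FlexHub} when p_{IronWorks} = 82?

FlexHub's profit: π = (p_{FlexHub} − 20)(87 − 2p_{FlexHub} + p_{IronWorks}).
∂π/∂p_{FlexHub} = 127 − 4p_{FlexHub} + p_{IronWorks} = 0 ⇒ p_{FlexHub} = 31.75 + 0.25p_{IronWorks}.
At p_{IronWorks} = 82: p_{FlexHub} = 31.75 + 0.25·82 = 52.25.

52.25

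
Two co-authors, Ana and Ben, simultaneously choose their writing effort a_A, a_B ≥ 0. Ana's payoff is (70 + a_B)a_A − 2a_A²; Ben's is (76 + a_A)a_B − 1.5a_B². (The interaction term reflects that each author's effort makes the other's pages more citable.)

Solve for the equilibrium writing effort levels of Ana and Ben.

26, 34

Expanding Ana's payoff: 70a_A + a_Ba_A − 2a_A².
∂π/∂a_A = 70 + a_B − 4a_A = 0, so a_A = 17.5 + 0.25a_B.
Likewise for Ben: a_B = 76/3 + (1/3)a_A.
Solving the two reaction functions simultaneously: (1 − (0.25)(1/3))a_A = 17.5 + 0.25·(76/3), so (11/12)a_A = 143/6 and a_A = 26.
Then a_B = 76/3 + (1/3)·26 = 34.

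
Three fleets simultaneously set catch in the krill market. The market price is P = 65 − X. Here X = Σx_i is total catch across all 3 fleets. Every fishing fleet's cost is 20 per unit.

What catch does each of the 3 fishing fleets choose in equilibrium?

A representative fishing fleet's profit is π_i = x_i(65 − X) − 20x_i, with X = x_i + Σ_{j≠i} x_j.
First-order condition: 45 − 2x_i − Σ_{j≠i} x_j = 0.
In a symmetric equilibrium every fishing fleet chooses the same x, so Σ_{j≠i} x_j = 2x. The condition becomes 45 − 4x = 0, giving x = 45/4 = 11.25.

11.25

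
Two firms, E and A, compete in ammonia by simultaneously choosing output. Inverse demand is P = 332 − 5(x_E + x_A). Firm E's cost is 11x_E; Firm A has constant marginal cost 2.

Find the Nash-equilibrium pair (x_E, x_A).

20.8, 22.6

Firm E's profit: π = x_E(332 − 5(x_E + x_A)) − 11x_E.
∂π/∂x_E = 321 − 10x_E − 5x_A = 0, so x_E = 32.1 − 0.5x_A.
By the same steps for A: x_A = 33 − 0.5x_E.
Plugging x_A into E's best response: x_E = 32.1 − 0.5(33 − 0.5x_E) ⇒ 0.75x_E = 15.6, so x_E = 20.8.
Then x_A = 33 − 0.5·20.8 = 22.6.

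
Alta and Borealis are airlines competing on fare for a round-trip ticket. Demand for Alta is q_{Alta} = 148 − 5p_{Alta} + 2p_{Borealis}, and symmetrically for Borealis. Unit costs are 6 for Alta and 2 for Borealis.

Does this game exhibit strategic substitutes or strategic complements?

strategic complements

Alta's profit: π = (p_{Alta} − 6)(148 − 5p_{Alta} + 2p_{Borealis}).
∂π/∂p_{Alta} = 178 − 10p_{Alta} + 2p_{Borealis} = 0 ⇒ p_{Alta} = 17.8 + 0.2p_{Borealis}.
The best-response slope dp_{Alta}/dp_{Borealis} = 0.2 > 0: the reaction function is upward-sloping, so the choices are strategic complements.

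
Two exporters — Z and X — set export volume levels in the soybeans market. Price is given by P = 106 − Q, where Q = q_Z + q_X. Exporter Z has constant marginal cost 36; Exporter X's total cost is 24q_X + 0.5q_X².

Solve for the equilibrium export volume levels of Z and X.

Exporter Z's profit: π = q_Z(106 − (q_Z + q_X)) − 36q_Z.
∂π/∂q_Z = 70 − 2q_Z − q_X = 0, so q_Z = 35 − 0.5q_X.
For X: ∂π/∂q_X = 82 − 3q_X − q_Z = 0 ⇒ q_X = 82/3 − (1/3)q_Z.
Substituting the second reaction function into the first: q_Z = 35 − 0.5(82/3 − (1/3)q_Z), which gives (5/6)q_Z = 64/3 ⇒ q_Z = 25.6.
Then q_X = 82/3 − (1/3)·25.6 = 18.8.

25.6, 18.8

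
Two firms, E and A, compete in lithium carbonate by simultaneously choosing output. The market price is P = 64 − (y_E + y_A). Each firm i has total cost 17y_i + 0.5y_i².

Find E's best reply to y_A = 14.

11

Firm E's profit: π = y_E(64 − (y_E + y_A)) − 17y_E − 0.5y_E².
∂π/∂y_E = 47 − 3y_E − y_A = 0, so y_E = 47/3 − (1/3)y_A.
At y_A = 14: y_E = 47/3 − (1/3)·14 = 11.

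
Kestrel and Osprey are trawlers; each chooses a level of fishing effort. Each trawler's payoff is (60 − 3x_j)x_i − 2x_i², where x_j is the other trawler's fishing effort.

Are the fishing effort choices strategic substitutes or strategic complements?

Kestrel's payoff is (60 − 3x_O)x_K − 2x_K².
∂π/∂x_K = 60 − 3x_O − 4x_K = 0, so x_K = 15 − 0.75x_O.
The best-response slope dx_K/dx_O = −0.75 < 0: the reaction function is downward-sloping, so the choices are strategic substitutes.

strategic substitutes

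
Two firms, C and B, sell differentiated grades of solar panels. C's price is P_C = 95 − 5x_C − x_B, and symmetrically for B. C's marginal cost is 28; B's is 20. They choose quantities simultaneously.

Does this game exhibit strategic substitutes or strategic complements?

strategic substitutes

Firm C's profit: π = x_C(95 − 5x_C − x_B) − 28x_C.
∂π/∂x_C = 67 − 10x_C − x_B = 0 ⇒ x_C = 6.7 − 0.1x_B.
The best-response slope dx_C/dx_B = −0.1 < 0: the reaction function is downward-sloping, so the choices are strategic substitutes.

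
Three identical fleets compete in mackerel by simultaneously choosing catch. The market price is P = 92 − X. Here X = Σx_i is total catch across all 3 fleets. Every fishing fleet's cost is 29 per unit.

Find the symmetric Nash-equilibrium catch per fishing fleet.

A representative fishing fleet's profit is π_i = x_i(92 − X) − 29x_i, with X = x_i + Σ_{j≠i} x_j.
First-order condition: 63 − 2x_i − Σ_{j≠i} x_j = 0.
Imposing symmetry (x_j = x for all j) turns Σ_{j≠i} x_j into 2x, so 63 = 4x and x = 15.75.

15.75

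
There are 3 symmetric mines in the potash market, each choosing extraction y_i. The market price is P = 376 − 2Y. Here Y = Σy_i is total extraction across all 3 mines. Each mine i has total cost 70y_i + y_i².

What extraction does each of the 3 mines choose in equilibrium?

A representative mine's profit is π_i = y_i(376 − 2Y) − 70y_i − y_i², with Y = y_i + Σ_{j≠i} y_j.
First-order condition: 306 − 6y_i − 2Σ_{j≠i} y_j = 0.
Imposing symmetry (y_j = y for all j) turns Σ_{j≠i} y_j into 2y, so 306 = 10y and y = 30.6.

30.6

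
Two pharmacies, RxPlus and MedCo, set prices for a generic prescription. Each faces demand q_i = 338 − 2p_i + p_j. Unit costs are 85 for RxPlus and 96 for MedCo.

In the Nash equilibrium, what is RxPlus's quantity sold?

RxPlus's profit: π = (p_{RxPlus} − 85)(338 − 2p_{RxPlus} + p_{MedCo}).
∂π/∂p_{RxPlus} = 508 − 4p_{RxPlus} + p_{MedCo} = 0 ⇒ p_{RxPlus} = 127 + 0.25p_{MedCo}.
Similarly p_{MedCo} = 132.5 + 0.25p_{RxPlus}.
Substituting the second reaction function into the first: p_{RxPlus} = 127 + 0.25(132.5 + 0.25p_{RxPlus}), which gives 0.9375p_{RxPlus} = 160.125 ⇒ p_{RxPlus} = 170.8.
Then p_{MedCo} = 132.5 + 0.25·170.8 = 175.2.
q_{RxPlus} = 338 − 2·170.8 + 175.2 = 171.6.

171.6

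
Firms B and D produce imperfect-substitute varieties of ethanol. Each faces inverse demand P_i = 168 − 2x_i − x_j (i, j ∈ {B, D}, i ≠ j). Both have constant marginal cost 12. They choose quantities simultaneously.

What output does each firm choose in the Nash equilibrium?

31.2

Firm B's profit: π = x_B(168 − 2x_B − x_D) − 12x_B.
∂π/∂x_B = 156 − 4x_B − x_D = 0 ⇒ x_B = 39 − 0.25x_D.
Setting x_B = x_D in the reaction function: x_B = 39 − 0.25x_B, so x_B = 39 / 1.25 = 31.2.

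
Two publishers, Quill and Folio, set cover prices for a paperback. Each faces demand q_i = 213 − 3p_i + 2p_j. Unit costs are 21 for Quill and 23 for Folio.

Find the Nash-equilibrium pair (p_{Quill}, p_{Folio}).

69.375, 70.125

Quill's profit: π = (p_{Quill} − 21)(213 − 3p_{Quill} + 2p_{Folio}).
∂π/∂p_{Quill} = 276 − 6p_{Quill} + 2p_{Folio} = 0 ⇒ p_{Quill} = 46 + (1/3)p_{Folio}.
Similarly p_{Folio} = 47 + (1/3)p_{Quill}.
Solving the two reaction functions simultaneously: (1 − (1/3)(1/3))p_{Quill} = 46 + (1/3)·47, so (8/9)p_{Quill} = 185/3 and p_{Quill} = 69.375.
Then p_{Folio} = 47 + (1/3)·69.375 = 70.125.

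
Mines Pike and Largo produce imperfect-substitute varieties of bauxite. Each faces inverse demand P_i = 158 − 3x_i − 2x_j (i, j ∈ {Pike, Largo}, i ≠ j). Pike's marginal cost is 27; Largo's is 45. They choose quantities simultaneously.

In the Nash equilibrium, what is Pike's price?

Mine Pike's profit: π = x_{Pike}(158 − 3x_{Pike} − 2x_{Largo}) − 27x_{Pike}.
∂π/∂x_{Pike} = 131 − 6x_{Pike} − 2x_{Largo} = 0 ⇒ x_{Pike} = 131/6 − (1/3)x_{Largo}.
Similarly x_{Largo} = 113/6 − (1/3)x_{Pike}.
Plugging x_{Largo} into Pike's best response: x_{Pike} = 131/6 − (1/3)(113/6 − (1/3)x_{Pike}) ⇒ (8/9)x_{Pike} = 140/9, so x_{Pike} = 17.5.
Then x_{Largo} = 113/6 − (1/3)·17.5 = 13.
P_{Pike} = 158 − 3·17.5 − 2·13 = 79.5.

79.5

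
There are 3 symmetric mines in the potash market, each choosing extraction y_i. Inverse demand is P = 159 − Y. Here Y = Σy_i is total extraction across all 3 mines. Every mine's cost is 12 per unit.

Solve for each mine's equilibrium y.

36.75

A representative mine's profit is π_i = y_i(159 − Y) − 12y_i, with Y = y_i + Σ_{j≠i} y_j.
First-order condition: 147 − 2y_i − Σ_{j≠i} y_j = 0.
Imposing symmetry (y_j = y for all j) turns Σ_{j≠i} y_j into 2y, so 147 = 4y and y = 36.75.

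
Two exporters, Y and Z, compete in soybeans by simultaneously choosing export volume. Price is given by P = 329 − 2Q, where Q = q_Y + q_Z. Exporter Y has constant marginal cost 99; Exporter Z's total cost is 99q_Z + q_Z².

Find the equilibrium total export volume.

69

Exporter Y's profit: π = q_Y(329 − 2(q_Y + q_Z)) − 99q_Y.
∂π/∂q_Y = 230 − 4q_Y − 2q_Z = 0, so q_Y = 57.5 − 0.5q_Z.
For Z: ∂π/∂q_Z = 230 − 6q_Z − 2q_Y = 0 ⇒ q_Z = 115/3 − (1/3)q_Y.
Solving the two reaction functions simultaneously: (1 − (−0.5)(−1/3))q_Y = 57.5 − 0.5·(115/3), so (5/6)q_Y = 115/3 and q_Y = 46.
Then q_Z = 115/3 − (1/3)·46 = 23.
Total export volume: 46 + 23 = 69.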